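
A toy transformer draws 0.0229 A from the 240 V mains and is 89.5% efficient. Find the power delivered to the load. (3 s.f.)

P_out ≈ 4.92 W

P_in = V_in I_in = 240 × 0.0229 = 5.4960 W.
P_out = η P_in = 0.895 × 5.4960 = 4.92 W.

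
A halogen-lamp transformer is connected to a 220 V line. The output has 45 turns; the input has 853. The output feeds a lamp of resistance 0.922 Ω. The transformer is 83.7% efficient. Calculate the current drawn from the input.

I_in ≈ 0.793 A

V_out = 220 × 45/853 = 11.606 V.
I_out = V_out/R = 11.606/0.922 = 12.588 A.
P_out = V_out I_out = 11.606 × 12.588 = 146.10 W.
P_in = P_out/η = 146.10/0.837 = 174.55 W.
I_in = P_in/V_in = 174.55/220 = 0.793 A.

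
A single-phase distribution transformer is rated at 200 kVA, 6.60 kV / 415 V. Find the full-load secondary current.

I_s ≈ 482 A

I_s = S/V_s = 200000/415 = 482 A.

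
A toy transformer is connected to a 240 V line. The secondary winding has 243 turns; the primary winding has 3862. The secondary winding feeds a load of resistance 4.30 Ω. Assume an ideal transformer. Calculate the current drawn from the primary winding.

V_s = V_p × N_s/N_p = 240 × 243/3862 = 15.101 V.
I_s = V_s/R = 15.101/4.30 = 3.5119 A.
For an ideal transformer I_p N_p = I_s N_s, so I_p = 3.5119 × 243/3862 = 0.221 A.

I_p ≈ 0.221 A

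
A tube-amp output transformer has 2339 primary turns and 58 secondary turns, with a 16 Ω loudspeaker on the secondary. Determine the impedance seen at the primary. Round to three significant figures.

Z_p ≈ 26000 Ω

Z_p = (N_p/N_s)² × Z_s = (2339/58)² × 16 = 26000 Ω.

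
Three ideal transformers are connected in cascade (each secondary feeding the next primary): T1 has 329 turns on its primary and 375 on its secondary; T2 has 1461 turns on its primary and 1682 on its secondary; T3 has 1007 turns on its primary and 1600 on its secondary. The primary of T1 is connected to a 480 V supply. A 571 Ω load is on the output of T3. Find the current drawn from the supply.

After T1: V = 480.00 × 375/329 = 547.11 V.
After T2: V = 547.11 × 1682/1461 = 629.87 V.
After T3: V = 629.87 × 1600/1007 = 1000.8 V.
I_load = 1000.8/571 = 1.7527 A, so P_out = 1000.8 × 1.7527 = 1754.1 W.
All ideal ⇒ P_in = P_out, so I_supply = 1754.1/480 = 3.65 A.

I_supply ≈ 3.65 A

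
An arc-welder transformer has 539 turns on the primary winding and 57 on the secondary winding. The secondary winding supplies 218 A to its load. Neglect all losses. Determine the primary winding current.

I_p ≈ 23.1 A

For an ideal transformer I_p/I_s = N_s/N_p, so I_p = 218 × 57/539 = 23.1 A.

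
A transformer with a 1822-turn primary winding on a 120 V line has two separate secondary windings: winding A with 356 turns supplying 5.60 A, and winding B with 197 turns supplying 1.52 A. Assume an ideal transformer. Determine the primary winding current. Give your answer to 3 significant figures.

V_A = 120 × 356/1822 = 23.447 V; V_B = 120 × 197/1822 = 12.975 V.
P_out = V_A I_A + V_B I_B = 23.447×5.60 + 12.975×1.52 = 131.30 + 19.722 = 151.02 W.
Ideal ⇒ P_in = P_out, so I_p = P_out/V_p = 151.02/120 = 1.26 A.

I_p ≈ 1.26 A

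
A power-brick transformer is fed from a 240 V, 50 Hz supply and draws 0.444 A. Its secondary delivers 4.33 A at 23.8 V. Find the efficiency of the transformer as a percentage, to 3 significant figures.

P_in = 240 × 0.444 = 106.560 W.
P_out = 23.8 × 4.33 = 103.054 W.
η = P_out/P_in = 103.054/106.560 = 0.967.

η ≈ 96.7%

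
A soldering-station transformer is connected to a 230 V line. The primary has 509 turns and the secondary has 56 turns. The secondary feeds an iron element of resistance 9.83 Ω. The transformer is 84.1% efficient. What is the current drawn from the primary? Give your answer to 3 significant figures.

I_p ≈ 0.337 A

V_s = 230 × 56/509 = 25.305 V.
I_s = V_s/R = 25.305/9.83 = 2.5742 A.
P_out = V_s I_s = 25.305 × 2.5742 = 65.139 W.
P_in = P_out/η = 65.139/0.841 = 77.454 W.
I_p = P_in/V_p = 77.454/230 = 0.337 A.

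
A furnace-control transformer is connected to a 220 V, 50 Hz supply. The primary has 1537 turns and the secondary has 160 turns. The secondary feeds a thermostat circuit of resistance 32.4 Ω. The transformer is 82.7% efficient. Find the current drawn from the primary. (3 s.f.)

V_s = 220 × 160/1537 = 22.902 V.
I_s = V_s/R = 22.902/32.4 = 0.70684 A.
P_out = V_s I_s = 22.902 × 0.70684 = 16.188 W.
P_in = P_out/η = 16.188/0.827 = 19.574 W.
I_p = P_in/V_p = 19.574/220 = 0.0890 A.

I_p ≈ 0.0890 A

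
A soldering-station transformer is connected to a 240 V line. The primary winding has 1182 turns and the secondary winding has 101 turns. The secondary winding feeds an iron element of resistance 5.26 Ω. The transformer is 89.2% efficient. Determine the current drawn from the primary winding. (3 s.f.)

I_p ≈ 0.373 A

V_s = 240 × 101/1182 = 20.508 V.
I_s = V_s/R = 20.508/5.26 = 3.8988 A.
P_out = V_s I_s = 20.508 × 3.8988 = 79.955 W.
P_in = P_out/η = 79.955/0.892 = 89.635 W.
I_p = P_in/V_p = 89.635/240 = 0.373 A.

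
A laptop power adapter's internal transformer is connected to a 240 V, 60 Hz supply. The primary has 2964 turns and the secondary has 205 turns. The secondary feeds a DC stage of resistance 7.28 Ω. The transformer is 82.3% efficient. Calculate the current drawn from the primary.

I_p ≈ 0.192 A

V_s = 240 × 205/2964 = 16.599 V.
I_s = V_s/R = 16.599/7.28 = 2.2801 A.
P_out = V_s I_s = 16.599 × 2.2801 = 37.848 W.
P_in = P_out/η = 37.848/0.823 = 45.988 W.
I_p = P_in/V_p = 45.988/240 = 0.192 A.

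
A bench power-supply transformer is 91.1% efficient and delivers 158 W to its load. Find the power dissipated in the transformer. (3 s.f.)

P_loss ≈ 15.4 W

P_in = P_out/η = 158/0.911 = 173.436 W.
P_loss = P_in − P_out = 173.436 − 158 = 15.4 W.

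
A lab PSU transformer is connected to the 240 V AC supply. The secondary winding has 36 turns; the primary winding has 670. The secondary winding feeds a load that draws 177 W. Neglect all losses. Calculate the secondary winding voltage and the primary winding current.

V_s = V_p × N_s/N_p = 240 × 36/670 = 12.896 V.
I_s = P/V_s = 177/12.896 = 13.726 A.
I_p = I_s × N_s/N_p = 13.726 × 36/670 = 0.738 A.

V_s ≈ 12.9 V, I_p ≈ 0.738 A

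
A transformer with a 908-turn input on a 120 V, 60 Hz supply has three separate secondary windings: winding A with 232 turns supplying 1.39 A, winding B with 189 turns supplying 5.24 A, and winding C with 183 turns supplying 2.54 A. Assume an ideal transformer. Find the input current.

V_A = 120 × 232/908 = 30.661 V; V_B = 120 × 189/908 = 24.978 V; V_C = 120 × 183/908 = 24.185 V.
P_out = V_A I_A + V_B I_B + V_C I_C = 30.661×1.39 + 24.978×5.24 + 24.185×2.54 = 42.619 + 130.88 + 61.430 = 234.93 W.
Ideal ⇒ P_in = P_out, so I_in = P_out/V_in = 234.93/120 = 1.96 A.

I_in ≈ 1.96 A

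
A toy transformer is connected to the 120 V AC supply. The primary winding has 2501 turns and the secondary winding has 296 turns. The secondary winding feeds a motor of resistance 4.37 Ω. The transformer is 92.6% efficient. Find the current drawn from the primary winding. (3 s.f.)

V_s = 120 × 296/2501 = 14.202 V.
I_s = V_s/R = 14.202/4.37 = 3.2500 A.
P_out = V_s I_s = 14.202 × 3.2500 = 46.157 W.
P_in = P_out/η = 46.157/0.926 = 49.846 W.
I_p = P_in/V_p = 49.846/120 = 0.415 A.

I_p ≈ 0.415 A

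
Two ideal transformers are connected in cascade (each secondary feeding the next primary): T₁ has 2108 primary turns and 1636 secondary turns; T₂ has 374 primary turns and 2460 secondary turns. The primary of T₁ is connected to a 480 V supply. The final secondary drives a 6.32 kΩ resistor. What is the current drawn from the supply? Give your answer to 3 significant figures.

I_supply ≈ 1.98 A

After T₁: V = 480.00 × 1636/2108 = 372.52 V.
After T₂: V = 372.52 × 2460/374 = 2450.3 V.
I_load = 2450.3/6320 = 0.38770 A, so P_out = 2450.3 × 0.38770 = 949.99 W.
All ideal ⇒ P_in = P_out, so I_supply = 949.99/480 = 1.98 A.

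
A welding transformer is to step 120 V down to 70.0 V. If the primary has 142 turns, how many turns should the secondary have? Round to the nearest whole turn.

N_s/N_p = V_s/V_p, so N_s = 142 × 70.0/120 = 82.8 ≈ 83 turns.

N_s = 83 turns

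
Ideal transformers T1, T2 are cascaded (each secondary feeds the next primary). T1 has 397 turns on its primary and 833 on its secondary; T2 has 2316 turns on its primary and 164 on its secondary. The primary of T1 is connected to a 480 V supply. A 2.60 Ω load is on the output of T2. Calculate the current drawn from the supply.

I_supply ≈ 4.08 A

After T1: V = 480.00 × 833/397 = 1007.2 V.
After T2: V = 1007.2 × 164/2316 = 71.318 V.
I_load = 71.318/2.60 = 27.430 A, so P_out = 71.318 × 27.430 = 1956.3 W.
All ideal ⇒ P_in = P_out, so I_supply = 1956.3/480 = 4.08 A.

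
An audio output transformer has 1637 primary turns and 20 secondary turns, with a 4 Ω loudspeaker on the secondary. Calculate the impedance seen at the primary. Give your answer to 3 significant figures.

Z_p = (N_p/N_s)² × Z_s = (1637/20)² × 4 = 26800 Ω.

Z_p ≈ 26800 Ω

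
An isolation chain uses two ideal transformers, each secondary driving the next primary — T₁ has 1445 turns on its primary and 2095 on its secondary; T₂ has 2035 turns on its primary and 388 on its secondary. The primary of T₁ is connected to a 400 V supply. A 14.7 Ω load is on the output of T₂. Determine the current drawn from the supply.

I_supply ≈ 2.08 A

After T₁: V = 400.00 × 2095/1445 = 579.93 V.
After T₂: V = 579.93 × 388/2035 = 110.57 V.
I_load = 110.57/14.7 = 7.5219 A, so P_out = 110.57 × 7.5219 = 831.71 W.
All ideal ⇒ P_in = P_out, so I_supply = 831.71/400 = 2.08 A.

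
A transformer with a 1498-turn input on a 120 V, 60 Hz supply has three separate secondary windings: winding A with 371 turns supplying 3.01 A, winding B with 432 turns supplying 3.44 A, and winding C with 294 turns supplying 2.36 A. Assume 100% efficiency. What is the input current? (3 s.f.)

V_A = 120 × 371/1498 = 29.720 V; V_B = 120 × 432/1498 = 34.606 V; V_C = 120 × 294/1498 = 23.551 V.
P_out = V_A I_A + V_B I_B + V_C I_C = 29.720×3.01 + 34.606×3.44 + 23.551×2.36 = 89.456 + 119.05 + 55.581 = 264.08 W.
Ideal ⇒ P_in = P_out, so I_in = P_out/V_in = 264.08/120 = 2.20 A.

I_in ≈ 2.20 A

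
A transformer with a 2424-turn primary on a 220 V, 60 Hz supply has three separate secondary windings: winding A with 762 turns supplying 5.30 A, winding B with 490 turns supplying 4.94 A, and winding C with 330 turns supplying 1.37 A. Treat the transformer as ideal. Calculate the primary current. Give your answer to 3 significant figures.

V_A = 220 × 762/2424 = 69.158 V; V_B = 220 × 490/2424 = 44.472 V; V_C = 220 × 330/2424 = 29.950 V.
P_out = V_A I_A + V_B I_B + V_C I_C = 69.158×5.30 + 44.472×4.94 + 29.950×1.37 = 366.54 + 219.69 + 41.032 = 627.26 W.
Ideal ⇒ P_in = P_out, so I_p = P_out/V_p = 627.26/220 = 2.85 A.

I_p ≈ 2.85 A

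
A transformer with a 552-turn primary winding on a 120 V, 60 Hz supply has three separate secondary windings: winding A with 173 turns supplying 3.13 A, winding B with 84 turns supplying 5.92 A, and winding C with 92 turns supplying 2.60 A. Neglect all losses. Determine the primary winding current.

V_A = 120 × 173/552 = 37.609 V; V_B = 120 × 84/552 = 18.261 V; V_C = 120 × 92/552 = 20.000 V.
P_out = V_A I_A + V_B I_B + V_C I_C = 37.609×3.13 + 18.261×5.92 + 20.000×2.60 = 117.72 + 108.10 + 52.000 = 277.82 W.
Ideal ⇒ P_in = P_out, so I_p = P_out/V_p = 277.82/120 = 2.32 A.

I_p ≈ 2.32 A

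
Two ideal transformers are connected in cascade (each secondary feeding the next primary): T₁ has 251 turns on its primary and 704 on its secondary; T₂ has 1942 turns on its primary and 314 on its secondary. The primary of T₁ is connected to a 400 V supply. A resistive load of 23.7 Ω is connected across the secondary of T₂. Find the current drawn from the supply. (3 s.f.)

I_supply ≈ 3.47 A

After T₁: V = 400.00 × 704/251 = 1121.9 V.
After T₂: V = 1121.9 × 314/1942 = 181.40 V.
I_load = 181.40/23.7 = 7.6540 A, so P_out = 181.40 × 7.6540 = 1388.5 W.
All ideal ⇒ P_in = P_out, so I_supply = 1388.5/400 = 3.47 A.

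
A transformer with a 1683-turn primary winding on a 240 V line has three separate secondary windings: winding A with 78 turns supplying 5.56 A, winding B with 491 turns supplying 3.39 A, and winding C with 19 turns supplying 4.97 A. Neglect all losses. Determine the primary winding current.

I_p ≈ 1.30 A

V_A = 240 × 78/1683 = 11.123 V; V_B = 240 × 491/1683 = 70.018 V; V_C = 240 × 19/1683 = 2.7094 V.
P_out = V_A I_A + V_B I_B + V_C I_C = 11.123×5.56 + 70.018×3.39 + 2.7094×4.97 = 61.844 + 237.36 + 13.466 = 312.67 W.
Ideal ⇒ P_in = P_out, so I_p = P_out/V_p = 312.67/240 = 1.30 A.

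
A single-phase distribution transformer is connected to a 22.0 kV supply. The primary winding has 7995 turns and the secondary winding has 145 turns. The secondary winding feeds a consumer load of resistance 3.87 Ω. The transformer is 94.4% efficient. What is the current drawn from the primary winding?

I_p ≈ 1.98 A

V_s = 22000 × 145/7995 = 399.00 V.
I_s = V_s/R = 399.00/3.87 = 103.10 A.
P_out = V_s I_s = 399.00 × 103.10 = 41137 W.
P_in = P_out/η = 41137/0.944 = 43577 W.
I_p = P_in/V_p = 43577/22000 = 1.98 A.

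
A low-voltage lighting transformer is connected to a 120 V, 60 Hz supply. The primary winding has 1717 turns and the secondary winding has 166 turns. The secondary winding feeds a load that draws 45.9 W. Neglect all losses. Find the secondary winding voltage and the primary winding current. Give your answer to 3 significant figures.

V_s ≈ 11.6 V, I_p ≈ 0.382 A

V_s = V_p × N_s/N_p = 120 × 166/1717 = 11.602 V.
I_s = P/V_s = 45.9/11.602 = 3.9563 A.
I_p = I_s × N_s/N_p = 3.9563 × 166/1717 = 0.382 A.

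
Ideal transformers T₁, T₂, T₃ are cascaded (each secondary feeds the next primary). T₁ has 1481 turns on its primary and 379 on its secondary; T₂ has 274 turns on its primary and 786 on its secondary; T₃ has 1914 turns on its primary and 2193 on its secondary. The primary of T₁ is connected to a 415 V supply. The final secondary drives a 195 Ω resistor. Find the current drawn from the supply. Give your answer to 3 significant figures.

Secondary of T₁: V = 415.00 × 379/1481 = 106.20 V.
Secondary of T₂: V = 106.20 × 786/274 = 304.65 V.
Secondary of T₃: V = 304.65 × 2193/1914 = 349.06 V.
I_load = 349.06/195 = 1.7901 A, so P_out = 349.06 × 1.7901 = 624.84 W.
All ideal ⇒ P_in = P_out, so I_supply = 624.84/415 = 1.51 A.

I_supply ≈ 1.51 A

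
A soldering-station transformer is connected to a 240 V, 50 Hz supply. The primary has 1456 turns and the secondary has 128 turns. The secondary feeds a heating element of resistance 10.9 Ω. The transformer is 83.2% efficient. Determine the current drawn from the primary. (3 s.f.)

I_p ≈ 0.205 A

V_s = 240 × 128/1456 = 21.099 V.
I_s = V_s/R = 21.099/10.9 = 1.9357 A.
P_out = V_s I_s = 21.099 × 1.9357 = 40.841 W.
P_in = P_out/η = 40.841/0.832 = 49.087 W.
I_p = P_in/V_p = 49.087/240 = 0.205 A.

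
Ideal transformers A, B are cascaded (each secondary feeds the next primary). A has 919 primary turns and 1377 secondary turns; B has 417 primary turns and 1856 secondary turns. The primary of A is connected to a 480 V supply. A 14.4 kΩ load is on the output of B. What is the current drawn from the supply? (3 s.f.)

I_supply ≈ 1.48 A

Secondary of A: V = 480.00 × 1377/919 = 719.22 V.
Secondary of B: V = 719.22 × 1856/417 = 3201.1 V.
I_load = 3201.1/14400 = 0.22230 A, so P_out = 3201.1 × 0.22230 = 711.61 W.
All ideal ⇒ P_in = P_out, so I_supply = 711.61/480 = 1.48 A.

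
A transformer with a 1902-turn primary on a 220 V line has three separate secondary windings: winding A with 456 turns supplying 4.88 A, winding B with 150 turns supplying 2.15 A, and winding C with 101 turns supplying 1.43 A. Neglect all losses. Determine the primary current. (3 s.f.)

V_A = 220 × 456/1902 = 52.744 V; V_B = 220 × 150/1902 = 17.350 V; V_C = 220 × 101/1902 = 11.682 V.
P_out = V_A I_A + V_B I_B + V_C I_C = 52.744×4.88 + 17.350×2.15 + 11.682×1.43 = 257.39 + 37.303 + 16.706 = 311.40 W.
Ideal ⇒ P_in = P_out, so I_p = P_out/V_p = 311.40/220 = 1.42 A.

I_p ≈ 1.42 A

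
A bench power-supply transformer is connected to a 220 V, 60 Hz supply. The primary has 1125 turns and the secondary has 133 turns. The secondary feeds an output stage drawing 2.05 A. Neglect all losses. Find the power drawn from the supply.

I_p = I_s × N_s/N_p = 2.05 × 133/1125 = 0.24236 A.
P = V_p I_p = 220 × 0.24236 = 53.3 W.

P ≈ 53.3 W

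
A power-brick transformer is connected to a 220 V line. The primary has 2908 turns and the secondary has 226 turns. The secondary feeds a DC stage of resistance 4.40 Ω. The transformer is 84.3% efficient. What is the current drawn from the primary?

V_s = 220 × 226/2908 = 17.098 V.
I_s = V_s/R = 17.098/4.40 = 3.8858 A.
P_out = V_s I_s = 17.098 × 3.8858 = 66.439 W.
P_in = P_out/η = 66.439/0.843 = 78.812 W.
I_p = P_in/V_p = 78.812/220 = 0.358 A.

I_p ≈ 0.358 A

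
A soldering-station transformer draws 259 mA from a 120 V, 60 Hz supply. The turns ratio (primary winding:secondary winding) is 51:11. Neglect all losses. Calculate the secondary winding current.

I_s/I_p = N_p/N_s, so I_s = 0.259 × 51/11 = 1.20 A.

I_s ≈ 1.20 A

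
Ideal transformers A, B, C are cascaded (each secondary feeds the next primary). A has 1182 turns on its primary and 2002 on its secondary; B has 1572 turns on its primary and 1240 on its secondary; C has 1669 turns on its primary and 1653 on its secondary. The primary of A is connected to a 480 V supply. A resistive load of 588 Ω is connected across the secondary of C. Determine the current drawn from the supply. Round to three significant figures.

I_supply ≈ 1.43 A

After A: V = 480.00 × 2002/1182 = 812.99 V.
After B: V = 812.99 × 1240/1572 = 641.29 V.
After C: V = 641.29 × 1653/1669 = 635.15 V.
I_load = 635.15/588 = 1.0802 A, so P_out = 635.15 × 1.0802 = 686.07 W.
All ideal ⇒ P_in = P_out, so I_supply = 686.07/480 = 1.43 A.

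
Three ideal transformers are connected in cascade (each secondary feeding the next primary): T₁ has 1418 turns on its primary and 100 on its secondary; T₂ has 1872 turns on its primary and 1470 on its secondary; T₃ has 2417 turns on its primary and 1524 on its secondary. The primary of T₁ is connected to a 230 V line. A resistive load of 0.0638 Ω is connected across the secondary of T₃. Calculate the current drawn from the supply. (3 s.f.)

I_supply ≈ 4.40 A

Secondary of T₁: V = 230.00 × 100/1418 = 16.220 V.
Secondary of T₂: V = 16.220 × 1470/1872 = 12.737 V.
Secondary of T₃: V = 12.737 × 1524/2417 = 8.0310 V.
I_load = 8.0310/0.0638 = 125.88 A, so P_out = 8.0310 × 125.88 = 1010.9 W.
All ideal ⇒ P_in = P_out, so I_supply = 1010.9/230 = 4.40 A.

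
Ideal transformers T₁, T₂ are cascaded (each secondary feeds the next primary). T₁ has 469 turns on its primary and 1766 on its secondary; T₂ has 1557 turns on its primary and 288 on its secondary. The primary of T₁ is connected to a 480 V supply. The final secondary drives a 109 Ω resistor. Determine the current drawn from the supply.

Secondary of T₁: V = 480.00 × 1766/469 = 1807.4 V.
Secondary of T₂: V = 1807.4 × 288/1557 = 334.32 V.
I_load = 334.32/109 = 3.0672 A, so P_out = 334.32 × 3.0672 = 1025.4 W.
All ideal ⇒ P_in = P_out, so I_supply = 1025.4/480 = 2.14 A.

I_supply ≈ 2.14 A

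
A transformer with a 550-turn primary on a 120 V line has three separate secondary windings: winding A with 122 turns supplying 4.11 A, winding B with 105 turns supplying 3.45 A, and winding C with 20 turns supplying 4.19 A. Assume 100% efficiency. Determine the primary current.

I_p ≈ 1.72 A

V_A = 120 × 122/550 = 26.618 V; V_B = 120 × 105/550 = 22.909 V; V_C = 120 × 20/550 = 4.3636 V.
P_out = V_A I_A + V_B I_B + V_C I_C = 26.618×4.11 + 22.909×3.45 + 4.3636×4.19 = 109.40 + 79.036 + 18.284 = 206.72 W.
Ideal ⇒ P_in = P_out, so I_p = P_out/V_p = 206.72/120 = 1.72 A.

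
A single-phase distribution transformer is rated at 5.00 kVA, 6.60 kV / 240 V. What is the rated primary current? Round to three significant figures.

I_p ≈ 0.758 A

I_p = S/V_p = 5000/6600 = 0.758 A.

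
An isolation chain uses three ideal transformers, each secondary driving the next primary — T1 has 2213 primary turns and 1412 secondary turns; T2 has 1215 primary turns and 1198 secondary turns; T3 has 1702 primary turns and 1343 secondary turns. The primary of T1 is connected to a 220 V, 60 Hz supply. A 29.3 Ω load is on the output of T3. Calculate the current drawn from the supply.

After T1: V = 220.00 × 1412/2213 = 140.37 V.
After T2: V = 140.37 × 1198/1215 = 138.41 V.
After T3: V = 138.41 × 1343/1702 = 109.21 V.
I_load = 109.21/29.3 = 3.7274 A, so P_out = 109.21 × 3.7274 = 407.08 W.
All ideal ⇒ P_in = P_out, so I_supply = 407.08/220 = 1.85 A.

I_supply ≈ 1.85 A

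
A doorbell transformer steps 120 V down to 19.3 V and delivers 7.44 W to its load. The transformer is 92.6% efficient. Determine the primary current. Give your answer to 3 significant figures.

I_p ≈ 0.0670 A

P_in = P_out/η = 7.44/0.926 = 8.0346 W.
I_p = P_in/V_p = 8.0346/120 = 0.0670 A.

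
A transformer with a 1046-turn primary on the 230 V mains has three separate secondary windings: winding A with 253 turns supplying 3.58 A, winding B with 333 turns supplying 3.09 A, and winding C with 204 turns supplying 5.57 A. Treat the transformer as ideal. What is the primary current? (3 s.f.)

I_p ≈ 2.94 A

V_A = 230 × 253/1046 = 55.631 V; V_B = 230 × 333/1046 = 73.222 V; V_C = 230 × 204/1046 = 44.857 V.
P_out = V_A I_A + V_B I_B + V_C I_C = 55.631×3.58 + 73.222×3.09 + 44.857×5.57 = 199.16 + 226.26 + 249.85 = 675.27 W.
Ideal ⇒ P_in = P_out, so I_p = P_out/V_p = 675.27/230 = 2.94 A.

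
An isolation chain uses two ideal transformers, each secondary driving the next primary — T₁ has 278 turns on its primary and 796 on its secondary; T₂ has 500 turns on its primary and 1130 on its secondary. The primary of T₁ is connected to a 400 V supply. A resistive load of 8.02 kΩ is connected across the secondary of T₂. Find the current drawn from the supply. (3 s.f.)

Secondary of T₁: V = 400.00 × 796/278 = 1145.3 V.
Secondary of T₂: V = 1145.3 × 1130/500 = 2588.4 V.
I_load = 2588.4/8020 = 0.32275 A, so P_out = 2588.4 × 0.32275 = 835.41 W.
All ideal ⇒ P_in = P_out, so I_supply = 835.41/400 = 2.09 A.

I_supply ≈ 2.09 A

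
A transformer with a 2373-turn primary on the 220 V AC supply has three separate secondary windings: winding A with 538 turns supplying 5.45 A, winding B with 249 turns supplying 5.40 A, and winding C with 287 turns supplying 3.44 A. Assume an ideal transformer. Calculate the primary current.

V_A = 220 × 538/2373 = 49.878 V; V_B = 220 × 249/2373 = 23.085 V; V_C = 220 × 287/2373 = 26.608 V.
P_out = V_A I_A + V_B I_B + V_C I_C = 49.878×5.45 + 23.085×5.40 + 26.608×3.44 = 271.83 + 124.66 + 91.530 = 488.02 W.
Ideal ⇒ P_in = P_out, so I_p = P_out/V_p = 488.02/220 = 2.22 A.

I_p ≈ 2.22 A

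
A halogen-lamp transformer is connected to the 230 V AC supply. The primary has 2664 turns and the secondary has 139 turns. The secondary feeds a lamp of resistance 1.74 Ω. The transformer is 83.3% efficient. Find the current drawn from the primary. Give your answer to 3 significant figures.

V_s = 230 × 139/2664 = 12.001 V.
I_s = V_s/R = 12.001/1.74 = 6.8970 A.
P_out = V_s I_s = 12.001 × 6.8970 = 82.769 W.
P_in = P_out/η = 82.769/0.833 = 99.363 W.
I_p = P_in/V_p = 99.363/230 = 0.432 A.

I_p ≈ 0.432 A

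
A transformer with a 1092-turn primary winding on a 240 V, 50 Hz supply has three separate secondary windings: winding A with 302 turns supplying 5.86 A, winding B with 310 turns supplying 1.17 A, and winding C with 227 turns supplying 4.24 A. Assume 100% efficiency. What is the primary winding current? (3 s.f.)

V_A = 240 × 302/1092 = 66.374 V; V_B = 240 × 310/1092 = 68.132 V; V_C = 240 × 227/1092 = 49.890 V.
P_out = V_A I_A + V_B I_B + V_C I_C = 66.374×5.86 + 68.132×1.17 + 49.890×4.24 = 388.95 + 79.714 + 211.53 = 680.20 W.
Ideal ⇒ P_in = P_out, so I_p = P_out/V_p = 680.20/240 = 2.83 A.

I_p ≈ 2.83 A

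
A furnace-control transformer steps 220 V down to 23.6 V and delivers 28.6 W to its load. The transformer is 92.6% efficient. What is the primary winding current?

I_p ≈ 0.140 A

P_in = P_out/η = 28.6/0.926 = 30.886 W.
I_p = P_in/V_p = 30.886/220 = 0.140 A.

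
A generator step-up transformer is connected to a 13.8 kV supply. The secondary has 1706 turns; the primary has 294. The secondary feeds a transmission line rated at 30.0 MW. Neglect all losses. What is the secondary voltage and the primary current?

V_s = V_p × N_s/N_p = 13800 × 1706/294 = 80078 V.
I_s = P/V_s = 3.00×10^7/80078 = 374.64 A.
I_p = I_s × N_s/N_p = 374.64 × 1706/294 = 2170 A.

V_s ≈ 80100 V, I_p ≈ 2170 A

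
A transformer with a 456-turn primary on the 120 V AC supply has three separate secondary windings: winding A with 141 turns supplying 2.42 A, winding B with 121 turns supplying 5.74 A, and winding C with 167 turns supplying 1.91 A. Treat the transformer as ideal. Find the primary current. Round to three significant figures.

I_p ≈ 2.97 A

V_A = 120 × 141/456 = 37.105 V; V_B = 120 × 121/456 = 31.842 V; V_C = 120 × 167/456 = 43.947 V.
P_out = V_A I_A + V_B I_B + V_C I_C = 37.105×2.42 + 31.842×5.74 + 43.947×1.91 = 89.795 + 182.77 + 83.939 = 356.51 W.
Ideal ⇒ P_in = P_out, so I_p = P_out/V_p = 356.51/120 = 2.97 A.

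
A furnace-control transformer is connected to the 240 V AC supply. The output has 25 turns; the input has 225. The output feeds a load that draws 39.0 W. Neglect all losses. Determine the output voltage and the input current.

V_out = V_in × N_out/N_in = 240 × 25/225 = 26.667 V.
I_out = P/V_out = 39.0/26.667 = 1.4625 A.
I_in = I_out × N_out/N_in = 1.4625 × 25/225 = 0.163 A.

V_out ≈ 26.7 V, I_in ≈ 0.163 A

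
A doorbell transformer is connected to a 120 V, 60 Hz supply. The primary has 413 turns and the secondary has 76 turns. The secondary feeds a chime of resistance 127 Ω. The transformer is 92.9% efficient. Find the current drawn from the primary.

I_p ≈ 0.0344 A

V_s = 120 × 76/413 = 22.082 V.
I_s = V_s/R = 22.082/127 = 0.17388 A.
P_out = V_s I_s = 22.082 × 0.17388 = 3.8396 W.
P_in = P_out/η = 3.8396/0.929 = 4.1330 W.
I_p = P_in/V_p = 4.1330/120 = 0.0344 A.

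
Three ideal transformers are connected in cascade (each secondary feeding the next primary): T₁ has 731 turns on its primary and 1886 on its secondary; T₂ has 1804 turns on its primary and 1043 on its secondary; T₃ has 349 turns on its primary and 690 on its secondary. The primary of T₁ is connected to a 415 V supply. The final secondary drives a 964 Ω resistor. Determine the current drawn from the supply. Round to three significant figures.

Secondary of T₁: V = 415.00 × 1886/731 = 1070.7 V.
Secondary of T₂: V = 1070.7 × 1043/1804 = 619.04 V.
Secondary of T₃: V = 619.04 × 690/349 = 1223.9 V.
I_load = 1223.9/964 = 1.2696 A, so P_out = 1223.9 × 1.2696 = 1553.9 W.
All ideal ⇒ P_in = P_out, so I_supply = 1553.9/415 = 3.74 A.

I_supply ≈ 3.74 A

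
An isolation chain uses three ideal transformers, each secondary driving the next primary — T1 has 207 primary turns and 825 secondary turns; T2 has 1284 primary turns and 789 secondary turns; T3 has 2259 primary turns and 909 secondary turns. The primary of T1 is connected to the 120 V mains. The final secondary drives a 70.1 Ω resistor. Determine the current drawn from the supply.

I_supply ≈ 1.66 A

Secondary of T1: V = 120.00 × 825/207 = 478.26 V.
Secondary of T2: V = 478.26 × 789/1284 = 293.88 V.
Secondary of T3: V = 293.88 × 909/2259 = 118.26 V.
I_load = 118.26/70.1 = 1.6870 A, so P_out = 118.26 × 1.6870 = 199.49 W.
All ideal ⇒ P_in = P_out, so I_supply = 199.49/120 = 1.66 A.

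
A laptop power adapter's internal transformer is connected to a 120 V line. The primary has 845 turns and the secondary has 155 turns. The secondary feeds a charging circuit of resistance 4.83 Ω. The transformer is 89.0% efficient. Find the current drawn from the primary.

V_s = 120 × 155/845 = 22.012 V.
I_s = V_s/R = 22.012/4.83 = 4.5573 A.
P_out = V_s I_s = 22.012 × 4.5573 = 100.31 W.
P_in = P_out/η = 100.31/0.890 = 112.71 W.
I_p = P_in/V_p = 112.71/120 = 0.939 A.

I_p ≈ 0.939 A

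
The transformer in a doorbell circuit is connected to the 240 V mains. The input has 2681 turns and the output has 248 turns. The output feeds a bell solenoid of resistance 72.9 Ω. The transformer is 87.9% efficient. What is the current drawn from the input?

I_in ≈ 0.0320 A

V_out = 240 × 248/2681 = 22.201 V.
I_out = V_out/R = 22.201/72.9 = 0.30454 A.
P_out = V_out I_out = 22.201 × 0.30454 = 6.7609 W.
P_in = P_out/η = 6.7609/0.879 = 7.6916 W.
I_in = P_in/V_in = 7.6916/240 = 0.0320 A.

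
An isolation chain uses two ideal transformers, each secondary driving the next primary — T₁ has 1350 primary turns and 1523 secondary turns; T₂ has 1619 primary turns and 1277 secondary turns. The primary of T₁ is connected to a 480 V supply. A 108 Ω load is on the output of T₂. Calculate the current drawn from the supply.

Secondary of T₁: V = 480.00 × 1523/1350 = 541.51 V.
Secondary of T₂: V = 541.51 × 1277/1619 = 427.12 V.
I_load = 427.12/108 = 3.9548 A, so P_out = 427.12 × 3.9548 = 1689.2 W.
All ideal ⇒ P_in = P_out, so I_supply = 1689.2/480 = 3.52 A.

I_supply ≈ 3.52 A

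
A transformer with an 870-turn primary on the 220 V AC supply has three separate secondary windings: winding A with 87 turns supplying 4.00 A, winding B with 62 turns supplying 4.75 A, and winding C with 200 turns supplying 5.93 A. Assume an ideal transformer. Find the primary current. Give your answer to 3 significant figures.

I_p ≈ 2.10 A

V_A = 220 × 87/870 = 22.000 V; V_B = 220 × 62/870 = 15.678 V; V_C = 220 × 200/870 = 50.575 V.
P_out = V_A I_A + V_B I_B + V_C I_C = 22.000×4.00 + 15.678×4.75 + 50.575×5.93 = 88.000 + 74.471 + 299.91 = 462.38 W.
Ideal ⇒ P_in = P_out, so I_p = P_out/V_p = 462.38/220 = 2.10 A.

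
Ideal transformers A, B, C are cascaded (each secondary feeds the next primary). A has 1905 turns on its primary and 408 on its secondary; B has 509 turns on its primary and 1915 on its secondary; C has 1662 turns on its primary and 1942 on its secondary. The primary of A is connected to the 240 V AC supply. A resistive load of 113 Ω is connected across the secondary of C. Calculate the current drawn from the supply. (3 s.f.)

After A: V = 240.00 × 408/1905 = 51.402 V.
After B: V = 51.402 × 1915/509 = 193.39 V.
After C: V = 193.39 × 1942/1662 = 225.97 V.
I_load = 225.97/113 = 1.9997 A, so P_out = 225.97 × 1.9997 = 451.87 W.
All ideal ⇒ P_in = P_out, so I_supply = 451.87/240 = 1.88 A.

I_supply ≈ 1.88 A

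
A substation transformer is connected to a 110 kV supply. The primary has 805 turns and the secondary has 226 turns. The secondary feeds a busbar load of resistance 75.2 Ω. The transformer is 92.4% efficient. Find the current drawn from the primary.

V_s = 110000 × 226/805 = 30882 V.
I_s = V_s/R = 30882/75.2 = 410.66 A.
P_out = V_s I_s = 30882 × 410.66 = 1.2682×10^7 W.
P_in = P_out/η = 1.2682×10^7/0.924 = 1.3725×10^7 W.
I_p = P_in/V_p = 1.3725×10^7/110000 = 125 A.

I_p ≈ 125 A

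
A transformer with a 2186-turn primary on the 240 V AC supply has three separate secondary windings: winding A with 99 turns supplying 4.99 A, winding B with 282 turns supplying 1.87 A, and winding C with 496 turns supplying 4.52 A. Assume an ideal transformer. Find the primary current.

I_p ≈ 1.49 A

V_A = 240 × 99/2186 = 10.869 V; V_B = 240 × 282/2186 = 30.961 V; V_C = 240 × 496/2186 = 54.456 V.
P_out = V_A I_A + V_B I_B + V_C I_C = 10.869×4.99 + 30.961×1.87 + 54.456×4.52 = 54.237 + 57.896 + 246.14 = 358.27 W.
Ideal ⇒ P_in = P_out, so I_p = P_out/V_p = 358.27/240 = 1.49 A.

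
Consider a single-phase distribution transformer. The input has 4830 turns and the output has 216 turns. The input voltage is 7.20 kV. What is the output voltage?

V_out/V_in = N_out/N_in, so V_out = 7200 × 216/4830 = 322 V.

V_out ≈ 322 V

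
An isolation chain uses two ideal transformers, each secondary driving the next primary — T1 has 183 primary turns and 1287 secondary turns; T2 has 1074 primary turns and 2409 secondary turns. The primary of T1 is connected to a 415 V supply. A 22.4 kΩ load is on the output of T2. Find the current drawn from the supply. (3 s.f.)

I_supply ≈ 4.61 A

After T1: V = 415.00 × 1287/183 = 2918.6 V.
After T2: V = 2918.6 × 2409/1074 = 6546.5 V.
I_load = 6546.5/22400 = 0.29225 A, so P_out = 6546.5 × 0.29225 = 1913.2 W.
All ideal ⇒ P_in = P_out, so I_supply = 1913.2/415 = 4.61 A.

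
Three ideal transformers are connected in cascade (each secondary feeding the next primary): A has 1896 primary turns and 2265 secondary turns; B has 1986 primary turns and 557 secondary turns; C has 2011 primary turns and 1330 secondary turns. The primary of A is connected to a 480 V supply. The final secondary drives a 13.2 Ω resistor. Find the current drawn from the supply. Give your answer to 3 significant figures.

I_supply ≈ 1.79 A

After A: V = 480.00 × 2265/1896 = 573.42 V.
After B: V = 573.42 × 557/1986 = 160.82 V.
After C: V = 160.82 × 1330/2011 = 106.36 V.
I_load = 106.36/13.2 = 8.0577 A, so P_out = 106.36 × 8.0577 = 857.04 W.
All ideal ⇒ P_in = P_out, so I_supply = 857.04/480 = 1.79 A.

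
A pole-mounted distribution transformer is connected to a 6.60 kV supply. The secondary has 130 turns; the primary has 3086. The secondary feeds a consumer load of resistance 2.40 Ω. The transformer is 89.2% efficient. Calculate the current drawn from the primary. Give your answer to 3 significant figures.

V_s = 6600 × 130/3086 = 278.03 V.
I_s = V_s/R = 278.03/2.40 = 115.85 A.
P_out = V_s I_s = 278.03 × 115.85 = 32209 W.
P_in = P_out/η = 32209/0.892 = 36108 W.
I_p = P_in/V_p = 36108/6600 = 5.47 A.

I_p ≈ 5.47 A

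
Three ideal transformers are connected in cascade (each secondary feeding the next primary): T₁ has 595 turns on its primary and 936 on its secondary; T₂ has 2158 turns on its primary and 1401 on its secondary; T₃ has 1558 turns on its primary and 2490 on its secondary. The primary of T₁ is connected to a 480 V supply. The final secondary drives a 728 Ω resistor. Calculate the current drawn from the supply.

After T₁: V = 480.00 × 936/595 = 755.09 V.
After T₂: V = 755.09 × 1401/2158 = 490.22 V.
After T₃: V = 490.22 × 2490/1558 = 783.46 V.
I_load = 783.46/728 = 1.0762 A, so P_out = 783.46 × 1.0762 = 843.15 W.
All ideal ⇒ P_in = P_out, so I_supply = 843.15/480 = 1.76 A.

I_supply ≈ 1.76 A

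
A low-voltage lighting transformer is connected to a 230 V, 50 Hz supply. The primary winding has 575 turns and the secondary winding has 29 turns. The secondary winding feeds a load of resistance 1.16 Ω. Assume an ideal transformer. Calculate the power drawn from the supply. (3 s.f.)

P ≈ 116 W

V_s = V_p × N_s/N_p = 230 × 29/575 = 11.600 V.
I_s = V_s/R = 11.600/1.16 = 10.000 A.
I_p = I_s × N_s/N_p = 10.000 × 29/575 = 0.50435 A.
P = V_p I_p = 230 × 0.50435 = 116 W.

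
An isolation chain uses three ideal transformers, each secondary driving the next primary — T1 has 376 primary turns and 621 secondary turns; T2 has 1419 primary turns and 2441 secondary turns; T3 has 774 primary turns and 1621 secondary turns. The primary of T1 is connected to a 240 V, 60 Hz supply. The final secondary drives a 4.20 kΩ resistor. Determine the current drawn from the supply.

I_supply ≈ 2.02 A

Secondary of T1: V = 240.00 × 621/376 = 396.38 V.
Secondary of T2: V = 396.38 × 2441/1419 = 681.87 V.
Secondary of T3: V = 681.87 × 1621/774 = 1428.0 V.
I_load = 1428.0/4200 = 0.34001 A, so P_out = 1428.0 × 0.34001 = 485.55 W.
All ideal ⇒ P_in = P_out, so I_supply = 485.55/240 = 2.02 A.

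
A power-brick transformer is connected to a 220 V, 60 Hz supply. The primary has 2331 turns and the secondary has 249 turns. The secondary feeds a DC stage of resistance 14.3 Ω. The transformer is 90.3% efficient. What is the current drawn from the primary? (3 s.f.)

V_s = 220 × 249/2331 = 23.501 V.
I_s = V_s/R = 23.501/14.3 = 1.6434 A.
P_out = V_s I_s = 23.501 × 1.6434 = 38.621 W.
P_in = P_out/η = 38.621/0.903 = 42.770 W.
I_p = P_in/V_p = 42.770/220 = 0.194 A.

I_p ≈ 0.194 A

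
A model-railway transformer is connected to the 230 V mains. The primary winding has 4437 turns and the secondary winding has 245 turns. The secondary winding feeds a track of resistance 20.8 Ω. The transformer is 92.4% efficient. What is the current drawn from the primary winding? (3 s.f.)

I_p ≈ 0.0365 A

V_s = 230 × 245/4437 = 12.700 V.
I_s = V_s/R = 12.700/20.8 = 0.61058 A.
P_out = V_s I_s = 12.700 × 0.61058 = 7.7544 W.
P_in = P_out/η = 7.7544/0.924 = 8.3922 W.
I_p = P_in/V_p = 8.3922/230 = 0.0365 A.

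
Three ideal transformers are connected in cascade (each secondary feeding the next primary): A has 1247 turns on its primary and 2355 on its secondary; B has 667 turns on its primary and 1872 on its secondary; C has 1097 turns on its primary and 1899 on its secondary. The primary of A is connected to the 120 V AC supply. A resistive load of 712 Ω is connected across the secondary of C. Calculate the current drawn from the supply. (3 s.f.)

I_supply ≈ 14.2 A

Secondary of A: V = 120.00 × 2355/1247 = 226.62 V.
Secondary of B: V = 226.62 × 1872/667 = 636.04 V.
Secondary of C: V = 636.04 × 1899/1097 = 1101.0 V.
I_load = 1101.0/712 = 1.5464 A, so P_out = 1101.0 × 1.5464 = 1702.7 W.
All ideal ⇒ P_in = P_out, so I_supply = 1702.7/120 = 14.2 A.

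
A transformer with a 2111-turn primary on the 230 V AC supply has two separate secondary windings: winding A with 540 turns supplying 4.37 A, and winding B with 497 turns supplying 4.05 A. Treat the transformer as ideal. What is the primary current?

V_A = 230 × 540/2111 = 58.835 V; V_B = 230 × 497/2111 = 54.150 V.
P_out = V_A I_A + V_B I_B = 58.835×4.37 + 54.150×4.05 = 257.11 + 219.31 = 476.41 W.
Ideal ⇒ P_in = P_out, so I_p = P_out/V_p = 476.41/230 = 2.07 A.

I_p ≈ 2.07 A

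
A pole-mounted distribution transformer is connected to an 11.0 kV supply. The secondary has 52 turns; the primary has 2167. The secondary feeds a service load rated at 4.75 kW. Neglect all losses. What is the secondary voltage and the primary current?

V_s = V_p × N_s/N_p = 11000 × 52/2167 = 263.96 V.
I_s = P/V_s = 4750/263.96 = 17.995 A.
I_p = I_s × N_s/N_p = 17.995 × 52/2167 = 0.432 A.

V_s ≈ 264 V, I_p ≈ 0.432 A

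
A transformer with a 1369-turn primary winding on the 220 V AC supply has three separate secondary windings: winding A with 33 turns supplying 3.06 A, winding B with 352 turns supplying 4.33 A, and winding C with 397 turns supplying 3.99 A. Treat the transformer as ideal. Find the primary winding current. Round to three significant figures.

V_A = 220 × 33/1369 = 5.3031 V; V_B = 220 × 352/1369 = 56.567 V; V_C = 220 × 397/1369 = 63.798 V.
P_out = V_A I_A + V_B I_B + V_C I_C = 5.3031×3.06 + 56.567×4.33 + 63.798×3.99 = 16.228 + 244.93 + 254.56 = 515.72 W.
Ideal ⇒ P_in = P_out, so I_p = P_out/V_p = 515.72/220 = 2.34 A.

I_p ≈ 2.34 A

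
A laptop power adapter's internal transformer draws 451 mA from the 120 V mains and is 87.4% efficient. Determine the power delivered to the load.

P_out ≈ 47.3 W

P_in = V_p I_p = 120 × 0.451 = 54.120 W.
P_out = η P_in = 0.874 × 54.120 = 47.3 W.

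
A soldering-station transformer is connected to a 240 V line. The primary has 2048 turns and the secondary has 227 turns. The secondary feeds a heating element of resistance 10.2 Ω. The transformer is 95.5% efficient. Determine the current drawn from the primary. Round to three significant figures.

I_p ≈ 0.303 A

V_s = 240 × 227/2048 = 26.602 V.
I_s = V_s/R = 26.602/10.2 = 2.6080 A.
P_out = V_s I_s = 26.602 × 2.6080 = 69.377 W.
P_in = P_out/η = 69.377/0.955 = 72.646 W.
I_p = P_in/V_p = 72.646/240 = 0.303 A.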